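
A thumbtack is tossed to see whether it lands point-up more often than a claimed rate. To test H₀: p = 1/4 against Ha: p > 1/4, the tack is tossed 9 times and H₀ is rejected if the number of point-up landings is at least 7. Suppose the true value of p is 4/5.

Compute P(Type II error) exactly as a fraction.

Under the alternative p = 4/5, Y ~ Binomial(9, 4/5); β is the probability the test does not reject, P(Y < 7).
Summing C(9,j)·(4/5)^j·(1/5)^{9-j} for j = 0..6 gives 511333/1953125.

511333/1953125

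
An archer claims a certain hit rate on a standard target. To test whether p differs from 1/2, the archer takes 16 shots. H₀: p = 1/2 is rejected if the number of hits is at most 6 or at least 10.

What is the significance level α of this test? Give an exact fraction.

14893/32768

Under H₀, Y ~ Binomial(16, 1/2); α is the probability of landing in either tail, P(Y ≤ 6) + P(Y ≥ 10).
By symmetry, α = 2·P(Y ≤ 6) = 2·(1 + 16 + 120 + 560 + 1820 + 4368 + 8008)/65536 = 29786/65536 = 14893/32768.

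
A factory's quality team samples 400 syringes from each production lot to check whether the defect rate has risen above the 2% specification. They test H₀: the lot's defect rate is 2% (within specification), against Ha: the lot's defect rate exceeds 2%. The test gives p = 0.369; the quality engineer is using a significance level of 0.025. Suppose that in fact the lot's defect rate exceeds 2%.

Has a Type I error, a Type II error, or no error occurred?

Since p = 0.369 ≥ α = 0.025, H₀ is not rejected.
H₀ is false (actually the lot's defect rate exceeds 2%).
Failing to reject a false H₀ is a Type II error.

Type II error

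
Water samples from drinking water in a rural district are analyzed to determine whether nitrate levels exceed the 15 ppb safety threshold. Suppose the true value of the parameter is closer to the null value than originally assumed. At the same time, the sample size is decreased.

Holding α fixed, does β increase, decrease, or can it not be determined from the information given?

It increases.

When the true parameter is near the null value, the test has a harder time distinguishing Ha from H₀. A smaller sample increases the standard error, so the sampling distributions under H₀ and Ha overlap more. Both changes push β in the same direction.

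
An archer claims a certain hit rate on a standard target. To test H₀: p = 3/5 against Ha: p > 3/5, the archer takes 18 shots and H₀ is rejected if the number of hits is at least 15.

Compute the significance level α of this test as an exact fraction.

25010144901/762939453125

The Type I error probability is α = P(X ≥ 15) computed under H₀, where X ~ Binomial(18, 3/5).
Adding the binomial terms for j = 15 through 18 with p = 3/5 yields 25010144901/762939453125.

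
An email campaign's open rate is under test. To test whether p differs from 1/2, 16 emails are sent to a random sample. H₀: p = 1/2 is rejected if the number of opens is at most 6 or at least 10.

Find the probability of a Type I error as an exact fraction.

The significance level is the null-hypothesis probability of the rejection region {≤6} ∪ {≥10}.
By symmetry, α = 2·P(K ≤ 6) = 2·(1 + 16 + 120 + 560 + 1820 + 4368 + 8008)/65536 = 29786/65536 = 14893/32768.

14893/32768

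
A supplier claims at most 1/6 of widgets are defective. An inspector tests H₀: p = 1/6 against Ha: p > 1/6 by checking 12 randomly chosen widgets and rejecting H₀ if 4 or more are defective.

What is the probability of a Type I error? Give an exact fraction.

The significance level is the probability, assuming p = 1/6, of seeing 4 or more defectives in 12 draws.
α = 1 − P(S ≤ 3) = 1 − 634765625/725594112 = 90828487/725594112.

90828487/725594112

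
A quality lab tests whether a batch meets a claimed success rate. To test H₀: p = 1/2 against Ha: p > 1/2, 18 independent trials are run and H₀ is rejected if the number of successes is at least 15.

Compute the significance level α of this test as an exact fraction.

Under H₀, Y ~ Binomial(18, 1/2), and α = P(Y ≥ 15).
Summing the upper tail: (816 + 153 + 18 + 1) / 2^18 = 988/262144 = 247/65536.

247/65536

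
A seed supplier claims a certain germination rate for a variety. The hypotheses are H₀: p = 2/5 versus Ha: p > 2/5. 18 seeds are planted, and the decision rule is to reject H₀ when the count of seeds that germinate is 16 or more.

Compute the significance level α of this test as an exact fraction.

α = P(reject H₀ | H₀ true) = P(K ≥ 16 | p = 2/5), with K ~ Binomial(18, 2/5).
P(K ≥ 16) = Σ_{j=16}^{18} C(18,j)·(2/5)^j·(3/5)^{18-j} = 97583104/3814697265625.

97583104/3814697265625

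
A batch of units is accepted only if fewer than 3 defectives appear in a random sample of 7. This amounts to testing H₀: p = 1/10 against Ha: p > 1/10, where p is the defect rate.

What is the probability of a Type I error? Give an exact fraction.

Under H₀, K ~ Binomial(7, 1/10); the Type I error rate is P(K ≥ 3).
Via the complement, α = 1 − Σ_{j=0}^{2} C(7,j)(1/10)^j(9/10)^{7-j} = 51383/2000000.

51383/2000000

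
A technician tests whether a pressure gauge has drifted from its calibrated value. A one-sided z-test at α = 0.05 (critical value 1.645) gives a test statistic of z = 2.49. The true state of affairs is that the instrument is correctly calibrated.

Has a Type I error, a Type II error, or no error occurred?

The conventional null hypothesis is that the instrument is correctly calibrated.
Since z = 2.49 > z* = 1.645, H₀ is rejected.
H₀ is true (actually the instrument is correctly calibrated).
Rejecting a true H₀ is a Type I error.

Type I error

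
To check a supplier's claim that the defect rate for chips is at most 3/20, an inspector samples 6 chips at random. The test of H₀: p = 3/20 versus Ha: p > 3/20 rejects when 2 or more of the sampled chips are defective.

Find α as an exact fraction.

2861001/12800000

α = P(reject H₀ | H₀ true) = P(S ≥ 2 | p = 3/20), S ~ Binomial(6, 3/20).
Via the complement, α = 1 − Σ_{j=0}^{1} C(6,j)(3/20)^j(17/20)^{6-j} = 2861001/12800000.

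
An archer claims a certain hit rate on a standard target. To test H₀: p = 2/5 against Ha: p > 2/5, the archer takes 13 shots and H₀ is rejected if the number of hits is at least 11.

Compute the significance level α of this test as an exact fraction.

1605632/1220703125

The Type I error probability is α = P(Y ≥ 11) computed under H₀, where Y ~ Binomial(13, 2/5).
Adding the binomial terms for j = 11 through 13 with p = 2/5 yields 1605632/1220703125.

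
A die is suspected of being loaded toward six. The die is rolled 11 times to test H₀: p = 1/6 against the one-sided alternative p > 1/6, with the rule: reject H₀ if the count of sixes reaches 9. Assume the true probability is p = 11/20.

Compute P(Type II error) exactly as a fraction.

38288445266097/40960000000000

A Type II error is failing to reject when Ha holds: with p = 11/20, β = P(Y ≤ 8).
Equivalently, β = 1 − P(Y ≥ 9) = 38288445266097/40960000000000.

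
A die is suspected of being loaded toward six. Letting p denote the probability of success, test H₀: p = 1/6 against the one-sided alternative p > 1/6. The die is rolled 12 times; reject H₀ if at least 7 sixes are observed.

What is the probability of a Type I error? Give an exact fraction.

468931/362797056

The Type I error probability is α = P(Y ≥ 7) computed under H₀, where Y ~ Binomial(12, 1/6).
Adding the binomial terms for j = 7 through 12 with p = 1/6 yields 468931/362797056.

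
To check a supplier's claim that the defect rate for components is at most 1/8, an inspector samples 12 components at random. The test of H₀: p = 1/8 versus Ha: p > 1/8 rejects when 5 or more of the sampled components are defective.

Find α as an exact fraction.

Under H₀, X ~ Binomial(12, 1/8); the Type I error rate is P(X ≥ 5).
α = 1 − P(X ≤ 4) = 1 − 33971972293/34359738368 = 387766075/34359738368.

387766075/34359738368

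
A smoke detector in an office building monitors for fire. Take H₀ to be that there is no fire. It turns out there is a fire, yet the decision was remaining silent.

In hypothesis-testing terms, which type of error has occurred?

'Remaining silent' corresponds to failing to reject H₀.
H₀ was not rejected but H₀ is false — a Type II error (false negative).

Type II error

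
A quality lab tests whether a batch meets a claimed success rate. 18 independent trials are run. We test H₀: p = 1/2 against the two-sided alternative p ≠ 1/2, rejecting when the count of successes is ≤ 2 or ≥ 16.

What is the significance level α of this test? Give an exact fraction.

α = P(X ≤ 2 or X ≥ 16 | p = 1/2), X ~ Binomial(18, 1/2).
The two tails are symmetric, so α = 2·(1 + 18 + 153)/2^18 = 344/262144 = 43/32768.

43/32768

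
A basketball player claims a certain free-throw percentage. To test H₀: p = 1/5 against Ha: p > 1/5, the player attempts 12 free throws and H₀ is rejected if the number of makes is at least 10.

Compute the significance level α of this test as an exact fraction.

The Type I error probability is α = P(X ≥ 10) computed under H₀, where X ~ Binomial(12, 1/5).
Summing C(12,j)(1/5)^j(4/5)^{12−j} for j = 10,…,12 gives 221/48828125.

221/48828125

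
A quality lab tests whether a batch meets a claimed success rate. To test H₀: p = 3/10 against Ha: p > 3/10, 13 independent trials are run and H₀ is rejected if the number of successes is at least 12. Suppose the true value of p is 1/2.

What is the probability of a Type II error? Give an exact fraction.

A Type II error is failing to reject when Ha holds: with p = 1/2, β = P(S ≤ 11).
Summing C(13,j)·(1/2)^j·(1/2)^{13-j} for j = 0..11 gives 4089/4096.

4089/4096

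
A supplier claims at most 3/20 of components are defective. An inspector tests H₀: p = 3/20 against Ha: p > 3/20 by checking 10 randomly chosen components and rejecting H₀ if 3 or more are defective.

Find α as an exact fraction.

460297010259/2560000000000

α = P(reject H₀ | H₀ true) = P(Y ≥ 3 | p = 3/20), Y ~ Binomial(10, 3/20).
α = 1 − P(Y ≤ 2) = 1 − 2099702989741/2560000000000 = 460297010259/2560000000000.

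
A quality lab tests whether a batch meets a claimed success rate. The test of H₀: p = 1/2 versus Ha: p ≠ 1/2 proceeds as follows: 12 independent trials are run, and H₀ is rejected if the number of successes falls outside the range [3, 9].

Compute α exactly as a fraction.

79/2048

The significance level is the null-hypothesis probability of the rejection region {≤2} ∪ {≥10}.
The two tails are symmetric, so α = 2·(1 + 12 + 66)/2^12 = 158/4096 = 79/2048.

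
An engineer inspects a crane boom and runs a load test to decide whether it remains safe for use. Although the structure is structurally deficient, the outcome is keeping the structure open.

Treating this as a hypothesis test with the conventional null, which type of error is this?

Type II error

The null hypothesis here is that the structure meets the required load capacity (safe).
'Keeping the structure open' corresponds to failing to reject H₀.
H₀ was not rejected but H₀ is false — a Type II error (false negative).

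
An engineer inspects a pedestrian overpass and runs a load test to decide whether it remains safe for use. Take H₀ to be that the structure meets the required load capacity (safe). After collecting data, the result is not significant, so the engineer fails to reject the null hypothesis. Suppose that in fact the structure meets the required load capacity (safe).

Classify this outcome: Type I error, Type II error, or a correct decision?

Neither — the decision is correct.

The test retained a true H₀ — the decision matches the true state.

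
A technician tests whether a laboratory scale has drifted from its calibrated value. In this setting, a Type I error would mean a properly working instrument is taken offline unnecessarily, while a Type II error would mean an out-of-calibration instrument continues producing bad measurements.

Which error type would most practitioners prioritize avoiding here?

The Type II consequence (an out-of-calibration instrument continues producing bad measurements) is more severe than the Type I consequence (a properly working instrument is taken offline unnecessarily).

Type II error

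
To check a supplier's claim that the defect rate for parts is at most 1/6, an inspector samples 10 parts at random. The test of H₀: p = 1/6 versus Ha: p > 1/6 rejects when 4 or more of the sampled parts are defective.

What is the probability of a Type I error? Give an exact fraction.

The significance level is the probability, assuming p = 1/6, of seeing 4 or more defectives in 10 draws.
α = 1 − P(K ≤ 3) = 1 − 390625/419904 = 29279/419904.

29279/419904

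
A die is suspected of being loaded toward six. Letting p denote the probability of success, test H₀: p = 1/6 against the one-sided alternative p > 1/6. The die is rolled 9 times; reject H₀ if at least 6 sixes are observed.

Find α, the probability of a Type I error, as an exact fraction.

α = P(reject H₀ | H₀ true) = P(Y ≥ 6 | p = 1/6), with Y ~ Binomial(9, 1/6).
Adding the binomial terms for j = 6 through 9 with p = 1/6 yields 5723/5038848.

5723/5038848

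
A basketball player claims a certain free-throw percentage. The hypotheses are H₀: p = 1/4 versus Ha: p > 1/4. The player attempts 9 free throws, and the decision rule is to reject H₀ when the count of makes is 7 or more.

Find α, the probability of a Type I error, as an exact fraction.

11/8192

Under H₀, X ~ Binomial(9, 1/4), and α = P(X ≥ 7).
Summing C(9,j)(1/4)^j(3/4)^{9−j} for j = 7,…,9 gives 11/8192.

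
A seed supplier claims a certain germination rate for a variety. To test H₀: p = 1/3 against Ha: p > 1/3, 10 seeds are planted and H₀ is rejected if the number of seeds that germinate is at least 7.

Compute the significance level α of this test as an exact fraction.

43/2187

The Type I error probability is α = P(S ≥ 7) computed under H₀, where S ~ Binomial(10, 1/3).
Summing C(10,j)(1/3)^j(2/3)^{10−j} for j = 7,…,10 gives 43/2187.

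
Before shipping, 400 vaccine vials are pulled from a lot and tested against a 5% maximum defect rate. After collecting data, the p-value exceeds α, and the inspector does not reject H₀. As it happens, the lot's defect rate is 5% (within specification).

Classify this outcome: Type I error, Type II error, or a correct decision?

No error — this is a correct decision.

The conventional null hypothesis here is that the lot's defect rate is 5% (within specification).
The test retained a true H₀ — the decision matches the true state.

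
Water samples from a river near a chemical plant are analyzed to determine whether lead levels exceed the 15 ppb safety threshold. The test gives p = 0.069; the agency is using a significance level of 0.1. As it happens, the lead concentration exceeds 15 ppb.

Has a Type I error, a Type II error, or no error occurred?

The conventional null hypothesis is that the lead concentration is at or below 15 ppb (safe).
Since p = 0.069 < α = 0.1, H₀ is rejected.
H₀ is false (actually the lead concentration exceeds 15 ppb).
The decision matches the true state — no error.

No error (correct decision).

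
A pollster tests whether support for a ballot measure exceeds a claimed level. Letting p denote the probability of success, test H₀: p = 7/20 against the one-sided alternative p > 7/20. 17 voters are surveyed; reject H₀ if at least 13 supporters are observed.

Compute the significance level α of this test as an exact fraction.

192899528156639731/327680000000000000000

The Type I error probability is α = P(X ≥ 13) computed under H₀, where X ~ Binomial(17, 7/20).
P(X ≥ 13) = Σ_{j=13}^{17} C(17,j)·(7/20)^j·(13/20)^{17-j} = 192899528156639731/327680000000000000000.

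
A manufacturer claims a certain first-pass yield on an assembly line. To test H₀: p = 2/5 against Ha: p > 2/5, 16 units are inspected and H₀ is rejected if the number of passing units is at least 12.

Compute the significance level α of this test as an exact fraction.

149405696/30517578125

The Type I error probability is α = P(S ≥ 12) computed under H₀, where S ~ Binomial(16, 2/5).
Adding the binomial terms for j = 12 through 16 with p = 2/5 yields 149405696/30517578125.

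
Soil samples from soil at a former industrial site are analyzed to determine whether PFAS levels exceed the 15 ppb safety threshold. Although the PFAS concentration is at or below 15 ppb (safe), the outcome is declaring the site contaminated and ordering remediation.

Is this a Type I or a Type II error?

The null hypothesis here is that the PFAS concentration is at or below 15 ppb (safe).
'Declaring the site contaminated and ordering remediation' corresponds to rejecting H₀.
H₀ was rejected but H₀ is true — a Type I error (false positive).

Type I error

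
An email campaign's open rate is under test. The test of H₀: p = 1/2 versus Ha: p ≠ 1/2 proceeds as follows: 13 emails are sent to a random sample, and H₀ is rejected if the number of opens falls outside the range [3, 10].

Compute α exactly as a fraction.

23/1024

α = P(X ≤ 2 or X ≥ 11 | p = 1/2), X ~ Binomial(13, 1/2).
Each tail has probability (1 + 13 + 78)/8192; doubling gives α = 184/8192 = 23/1024.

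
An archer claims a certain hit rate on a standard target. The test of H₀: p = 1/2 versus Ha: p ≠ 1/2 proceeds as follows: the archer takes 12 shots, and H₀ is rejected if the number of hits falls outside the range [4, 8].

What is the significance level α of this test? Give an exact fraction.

Under H₀, S ~ Binomial(12, 1/2); α is the probability of landing in either tail, P(S ≤ 3) + P(S ≥ 9).
By symmetry, α = 2·P(S ≤ 3) = 2·(1 + 12 + 66 + 220)/4096 = 598/4096 = 299/2048.

299/2048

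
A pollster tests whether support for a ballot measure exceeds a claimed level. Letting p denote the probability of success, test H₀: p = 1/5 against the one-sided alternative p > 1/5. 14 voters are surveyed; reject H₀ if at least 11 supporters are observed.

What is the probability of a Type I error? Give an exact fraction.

Under H₀, S ~ Binomial(14, 1/5), and α = P(S ≥ 11).
P(S ≥ 11) = Σ_{j=11}^{14} C(14,j)·(1/5)^j·(4/5)^{14-j} = 24809/6103515625.

24809/6103515625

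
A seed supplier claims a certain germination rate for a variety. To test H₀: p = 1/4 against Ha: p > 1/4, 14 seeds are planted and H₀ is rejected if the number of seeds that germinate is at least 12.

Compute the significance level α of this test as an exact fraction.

The Type I error probability is α = P(S ≥ 12) computed under H₀, where S ~ Binomial(14, 1/4).
Summing C(14,j)(1/4)^j(3/4)^{14−j} for j = 12,…,14 gives 431/134217728.

431/134217728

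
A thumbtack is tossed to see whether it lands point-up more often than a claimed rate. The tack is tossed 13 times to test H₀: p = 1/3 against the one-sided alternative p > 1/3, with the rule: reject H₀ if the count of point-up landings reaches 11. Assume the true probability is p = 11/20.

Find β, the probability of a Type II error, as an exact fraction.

β = P(fail to reject H₀ | Ha true) = P(K ≤ 10 | p = 11/20), K ~ Binomial(13, 11/20).
Adding the binomial probabilities P(K=0)+…+P(K=10) at p = 11/20 gives 39857841016429707/40960000000000000.

39857841016429707/40960000000000000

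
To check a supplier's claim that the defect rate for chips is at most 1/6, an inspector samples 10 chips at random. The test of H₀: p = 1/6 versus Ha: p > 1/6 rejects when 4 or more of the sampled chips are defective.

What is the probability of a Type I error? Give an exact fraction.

29279/419904

α = P(reject H₀ | H₀ true) = P(Y ≥ 4 | p = 1/6), Y ~ Binomial(10, 1/6).
α = 1 − P(Y ≤ 3) = 1 − 390625/419904 = 29279/419904.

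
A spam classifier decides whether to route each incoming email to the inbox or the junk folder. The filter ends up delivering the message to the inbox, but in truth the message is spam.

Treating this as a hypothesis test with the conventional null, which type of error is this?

The null hypothesis here is that the message is legitimate (not spam).
'Delivering the message to the inbox' corresponds to failing to reject H₀.
H₀ was not rejected but H₀ is false — a Type II error (false negative).

Type II error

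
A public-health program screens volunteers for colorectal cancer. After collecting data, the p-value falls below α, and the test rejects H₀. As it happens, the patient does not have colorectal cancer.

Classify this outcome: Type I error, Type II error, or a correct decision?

The conventional null hypothesis here is that the patient does not have colorectal cancer.
H₀ was rejected, but H₀ is actually true.
Rejecting a true null hypothesis is a Type I error (false positive).

Type I error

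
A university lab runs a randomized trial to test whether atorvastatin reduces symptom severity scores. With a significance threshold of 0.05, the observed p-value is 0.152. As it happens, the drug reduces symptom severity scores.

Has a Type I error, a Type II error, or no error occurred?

Type II error

The conventional null hypothesis is that the drug has no effect on symptom severity scores.
Since p = 0.152 ≥ α = 0.05, H₀ is not rejected.
H₀ is false (actually the drug reduces symptom severity scores).
Failing to reject a false H₀ is a Type II error.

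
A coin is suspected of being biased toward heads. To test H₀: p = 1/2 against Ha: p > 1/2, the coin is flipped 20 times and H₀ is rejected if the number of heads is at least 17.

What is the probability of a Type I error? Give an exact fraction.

Under H₀, Y ~ Binomial(20, 1/2), and α = P(Y ≥ 17).
P(Y ≥ 17) = [C(20,17) + C(20,18) + C(20,19) + C(20,20)] / 2^20 = (1140 + 190 + 20 + 1) / 1048576 = 1351/1048576.

1351/1048576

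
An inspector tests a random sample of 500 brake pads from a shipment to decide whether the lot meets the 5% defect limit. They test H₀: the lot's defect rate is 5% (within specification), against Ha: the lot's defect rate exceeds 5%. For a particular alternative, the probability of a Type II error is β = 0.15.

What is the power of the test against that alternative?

Power = 1 − β = 1 − 0.15 = 0.85.

0.85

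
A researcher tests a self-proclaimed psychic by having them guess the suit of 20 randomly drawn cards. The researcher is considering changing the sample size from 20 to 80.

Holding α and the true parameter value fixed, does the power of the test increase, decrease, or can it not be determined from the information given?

More data shrinks sampling variability; the test statistic under Ha concentrates further from the null value, making rejection more likely.
Since power = 1 − β and β decreases, power increases.

It increases.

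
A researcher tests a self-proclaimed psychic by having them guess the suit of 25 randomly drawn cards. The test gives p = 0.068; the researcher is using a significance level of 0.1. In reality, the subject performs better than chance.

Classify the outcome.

No error — this is a correct decision.

The conventional null hypothesis is that the subject is guessing at random (p = 1/4).
Since p = 0.068 < α = 0.1, H₀ is rejected.
H₀ is false (actually the subject performs better than chance).
The decision matches the true state — no error.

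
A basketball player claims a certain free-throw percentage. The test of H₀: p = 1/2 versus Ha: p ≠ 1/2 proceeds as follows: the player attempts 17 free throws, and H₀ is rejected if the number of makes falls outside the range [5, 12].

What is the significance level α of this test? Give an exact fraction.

The significance level is the null-hypothesis probability of the rejection region {≤4} ∪ {≥13}.
By symmetry, α = 2·P(X ≤ 4) = 2·(1 + 17 + 136 + 680 + 2380)/131072 = 6428/131072 = 1607/32768.

1607/32768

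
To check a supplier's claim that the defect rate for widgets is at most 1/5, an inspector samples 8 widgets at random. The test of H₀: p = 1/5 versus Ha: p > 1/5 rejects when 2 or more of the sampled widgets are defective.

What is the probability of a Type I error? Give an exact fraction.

α = P(reject H₀ | H₀ true) = P(Y ≥ 2 | p = 1/5), Y ~ Binomial(8, 1/5).
α = 1 − P(Y ≤ 1) = 1 − 196608/390625 = 194017/390625.

194017/390625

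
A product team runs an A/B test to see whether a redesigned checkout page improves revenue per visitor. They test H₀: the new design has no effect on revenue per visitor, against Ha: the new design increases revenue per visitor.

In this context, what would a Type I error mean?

A Type I error is rejecting H₀ when H₀ is true.
Here that means shipping the new feature to all users when actually the new design has no effect on revenue per visitor.

A Type I error would mean concluding that the new design increases revenue per visitor when in fact the new design has no effect on revenue per visitor.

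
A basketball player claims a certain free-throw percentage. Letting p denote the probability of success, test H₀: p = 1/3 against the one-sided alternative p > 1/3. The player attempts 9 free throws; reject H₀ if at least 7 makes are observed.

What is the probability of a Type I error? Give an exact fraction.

163/19683

α = P(reject H₀ | H₀ true) = P(S ≥ 7 | p = 1/3), with S ~ Binomial(9, 1/3).
P(S ≥ 7) = Σ_{j=7}^{9} C(9,j)·(1/3)^j·(2/3)^{9-j} = 163/19683.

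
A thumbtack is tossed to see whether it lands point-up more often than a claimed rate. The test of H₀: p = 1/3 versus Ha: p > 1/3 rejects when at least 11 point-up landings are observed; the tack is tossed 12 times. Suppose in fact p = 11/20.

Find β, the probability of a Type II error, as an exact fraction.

A Type II error is failing to reject when Ha holds: with p = 11/20, β = P(K ≤ 10).
Summing C(12,j)·(11/20)^j·(9/20)^{12-j} for j = 0..10 gives 4062047911197291/4096000000000000.

4062047911197291/4096000000000000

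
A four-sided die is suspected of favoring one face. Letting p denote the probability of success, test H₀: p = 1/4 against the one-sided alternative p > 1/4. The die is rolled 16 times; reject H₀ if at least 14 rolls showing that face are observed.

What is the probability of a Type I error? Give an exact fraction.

Under H₀, S ~ Binomial(16, 1/4), and α = P(S ≥ 14).
P(S ≥ 14) = Σ_{j=14}^{16} C(16,j)·(1/4)^j·(3/4)^{16-j} = 1129/4294967296.

1129/4294967296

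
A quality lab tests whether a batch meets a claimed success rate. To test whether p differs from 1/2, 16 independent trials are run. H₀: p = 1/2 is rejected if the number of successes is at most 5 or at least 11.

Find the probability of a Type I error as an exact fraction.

Under H₀, Y ~ Binomial(16, 1/2); α is the probability of landing in either tail, P(Y ≤ 5) + P(Y ≥ 11).
Each tail has probability (1 + 16 + 120 + 560 + 1820 + 4368)/65536; doubling gives α = 13770/65536 = 6885/32768.

6885/32768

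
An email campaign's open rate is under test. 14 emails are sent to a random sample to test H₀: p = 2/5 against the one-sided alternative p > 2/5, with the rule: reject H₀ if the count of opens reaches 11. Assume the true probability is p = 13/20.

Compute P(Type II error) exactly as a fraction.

638569946045404807/819200000000000000

Under the alternative p = 13/20, K ~ Binomial(14, 13/20); β is the probability the test does not reject, P(K < 11).
Summing C(14,j)·(13/20)^j·(7/20)^{14-j} for j = 0..10 gives 638569946045404807/819200000000000000.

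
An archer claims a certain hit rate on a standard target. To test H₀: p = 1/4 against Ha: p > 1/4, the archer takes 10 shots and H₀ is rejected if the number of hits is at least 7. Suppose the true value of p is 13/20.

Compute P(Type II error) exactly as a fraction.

A Type II error is failing to reject when Ha holds: with p = 13/20, β = P(X ≤ 6).
Summing C(10,j)·(13/20)^j·(7/20)^{10-j} for j = 0..6 gives 1244602838129/2560000000000.

1244602838129/2560000000000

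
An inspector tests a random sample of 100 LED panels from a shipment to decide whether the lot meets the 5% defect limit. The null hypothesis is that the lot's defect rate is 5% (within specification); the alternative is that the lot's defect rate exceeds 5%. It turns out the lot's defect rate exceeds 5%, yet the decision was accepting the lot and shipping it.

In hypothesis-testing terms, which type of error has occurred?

'Accepting the lot and shipping it' corresponds to failing to reject H₀.
H₀ was not rejected but H₀ is false — a Type II error (false negative).

Type II error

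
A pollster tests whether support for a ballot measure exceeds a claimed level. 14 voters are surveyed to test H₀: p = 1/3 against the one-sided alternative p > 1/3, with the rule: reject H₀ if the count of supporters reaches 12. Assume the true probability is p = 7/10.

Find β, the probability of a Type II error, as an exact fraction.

41958212136219/50000000000000

Under the alternative p = 7/10, X ~ Binomial(14, 7/10); β is the probability the test does not reject, P(X < 12).
Equivalently, β = 1 − P(X ≥ 12) = 41958212136219/50000000000000.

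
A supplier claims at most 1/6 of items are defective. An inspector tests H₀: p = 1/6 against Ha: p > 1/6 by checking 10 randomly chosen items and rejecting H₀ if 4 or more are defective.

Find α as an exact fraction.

29279/419904

Under H₀, K ~ Binomial(10, 1/6); the Type I error rate is P(K ≥ 4).
α = 1 − P(K ≤ 3) = 1 − 390625/419904 = 29279/419904.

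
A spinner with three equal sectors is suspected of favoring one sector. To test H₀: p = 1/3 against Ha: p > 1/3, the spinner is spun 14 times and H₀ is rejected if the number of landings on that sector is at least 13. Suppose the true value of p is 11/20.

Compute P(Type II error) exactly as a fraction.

Under the alternative p = 11/20, K ~ Binomial(14, 11/20); β is the probability the test does not reject, P(K < 13).
Equivalently, β = 1 − P(K ≥ 13) = 1633670388436281453/1638400000000000000.

1633670388436281453/1638400000000000000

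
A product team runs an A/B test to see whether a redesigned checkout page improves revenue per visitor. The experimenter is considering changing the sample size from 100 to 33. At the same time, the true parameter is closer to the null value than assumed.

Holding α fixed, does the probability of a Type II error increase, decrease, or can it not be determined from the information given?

A smaller sample increases the standard error, so the sampling distributions under H₀ and Ha overlap more. When the true parameter is near the null value, the test has a harder time distinguishing Ha from H₀. Both changes push β in the same direction.

It increases.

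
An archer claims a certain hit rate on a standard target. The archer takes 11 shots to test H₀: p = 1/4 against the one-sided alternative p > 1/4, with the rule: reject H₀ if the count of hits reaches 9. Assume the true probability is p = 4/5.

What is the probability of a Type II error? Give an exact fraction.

A Type II error is failing to reject when Ha holds: with p = 4/5, β = P(Y ≤ 8).
Adding the binomial probabilities P(Y=0)+…+P(Y=8) at p = 4/5 gives 3736313/9765625.

3736313/9765625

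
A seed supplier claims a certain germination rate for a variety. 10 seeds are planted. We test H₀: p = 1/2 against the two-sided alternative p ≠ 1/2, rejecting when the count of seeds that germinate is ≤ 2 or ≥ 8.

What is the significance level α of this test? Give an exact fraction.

7/64

α = P(K ≤ 2 or K ≥ 8 | p = 1/2), K ~ Binomial(10, 1/2).
By symmetry, α = 2·P(K ≤ 2) = 2·(1 + 10 + 45)/1024 = 112/1024 = 7/64.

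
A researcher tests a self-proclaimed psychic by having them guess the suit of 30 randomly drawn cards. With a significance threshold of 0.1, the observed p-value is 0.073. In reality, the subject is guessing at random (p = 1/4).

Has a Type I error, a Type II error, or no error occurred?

Type I error

The conventional null hypothesis is that the subject is guessing at random (p = 1/4).
Since p = 0.073 < α = 0.1, H₀ is rejected.
H₀ is true (actually the subject is guessing at random (p = 1/4)).
Rejecting a true H₀ is a Type I error.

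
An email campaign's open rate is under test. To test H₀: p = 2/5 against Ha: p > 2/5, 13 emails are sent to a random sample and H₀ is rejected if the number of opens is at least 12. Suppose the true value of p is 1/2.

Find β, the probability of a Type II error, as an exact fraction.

4089/4096

β = P(fail to reject H₀ | Ha true) = P(Y ≤ 11 | p = 1/2), Y ~ Binomial(13, 1/2).
Summing C(13,j)·(1/2)^j·(1/2)^{13-j} for j = 0..11 gives 4089/4096.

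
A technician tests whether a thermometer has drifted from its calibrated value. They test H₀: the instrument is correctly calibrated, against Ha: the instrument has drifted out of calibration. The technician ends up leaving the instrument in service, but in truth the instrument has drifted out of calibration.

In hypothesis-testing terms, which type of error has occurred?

Type II error

'Leaving the instrument in service' corresponds to failing to reject H₀.
H₀ was not rejected but H₀ is false — a Type II error (false negative).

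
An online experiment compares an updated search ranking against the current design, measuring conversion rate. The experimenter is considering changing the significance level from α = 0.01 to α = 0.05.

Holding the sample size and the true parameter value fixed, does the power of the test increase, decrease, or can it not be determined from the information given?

Relaxing α lowers the evidence threshold; under Ha, outcomes that previously fell short now trigger rejection.
Since power = 1 − β and β decreases, power increases.

It increases.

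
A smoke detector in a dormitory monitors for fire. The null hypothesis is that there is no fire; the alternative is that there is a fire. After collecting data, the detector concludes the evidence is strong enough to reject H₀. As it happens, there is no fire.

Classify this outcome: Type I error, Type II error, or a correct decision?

Type I error

H₀ was rejected, but H₀ is actually true.
Rejecting a true null hypothesis is a Type I error (false positive).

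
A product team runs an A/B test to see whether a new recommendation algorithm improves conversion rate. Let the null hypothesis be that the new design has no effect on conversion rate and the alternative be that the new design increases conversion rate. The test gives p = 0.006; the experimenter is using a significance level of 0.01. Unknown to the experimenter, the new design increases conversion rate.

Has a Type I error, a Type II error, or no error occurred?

Since p = 0.006 < α = 0.01, H₀ is rejected.
H₀ is false (actually the new design increases conversion rate).
The decision matches the true state — no error.

No error (correct decision).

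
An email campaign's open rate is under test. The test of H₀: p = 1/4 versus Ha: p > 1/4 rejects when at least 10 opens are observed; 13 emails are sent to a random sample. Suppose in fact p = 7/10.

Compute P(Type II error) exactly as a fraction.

A Type II error is failing to reject when Ha holds: with p = 7/10, β = P(Y ≤ 9).
Adding the binomial probabilities P(Y=0)+…+P(Y=9) at p = 7/10 gives 579394354239/1000000000000.

579394354239/1000000000000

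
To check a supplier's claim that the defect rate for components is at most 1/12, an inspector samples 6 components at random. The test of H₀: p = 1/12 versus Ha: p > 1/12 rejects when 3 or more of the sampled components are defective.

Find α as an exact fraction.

14251/1492992

The significance level is the probability, assuming p = 1/12, of seeing 3 or more defectives in 6 draws.
α = 1 − P(X ≤ 2) = 1 − 1478741/1492992 = 14251/1492992.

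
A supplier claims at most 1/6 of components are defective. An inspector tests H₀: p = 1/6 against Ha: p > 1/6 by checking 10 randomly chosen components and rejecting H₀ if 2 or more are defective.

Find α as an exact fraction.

Under H₀, Y ~ Binomial(10, 1/6); the Type I error rate is P(Y ≥ 2).
Via the complement, α = 1 − Σ_{j=0}^{1} C(10,j)(1/6)^j(5/6)^{10-j} = 10389767/20155392.

10389767/20155392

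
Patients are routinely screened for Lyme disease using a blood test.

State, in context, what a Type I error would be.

With the conventional null hypothesis that the patient does not have Lyme disease:
A Type I error is rejecting H₀ when H₀ is true.
Here that means flagging the patient as positive and ordering follow-up testing when actually the patient does not have Lyme disease.

A Type I error would mean concluding that the patient has Lyme disease when in fact the patient does not have Lyme disease.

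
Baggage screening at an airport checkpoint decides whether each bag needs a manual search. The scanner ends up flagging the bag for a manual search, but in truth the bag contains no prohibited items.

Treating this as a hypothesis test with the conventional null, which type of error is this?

Type I error

The null hypothesis here is that the bag contains no prohibited items.
'Flagging the bag for a manual search' corresponds to rejecting H₀.
H₀ was rejected but H₀ is true — a Type I error (false positive).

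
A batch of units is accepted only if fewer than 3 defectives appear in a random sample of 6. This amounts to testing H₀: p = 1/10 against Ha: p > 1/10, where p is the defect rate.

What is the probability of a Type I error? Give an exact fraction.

Under H₀, K ~ Binomial(6, 1/10); the Type I error rate is P(K ≥ 3).
Via the complement, α = 1 − Σ_{j=0}^{2} C(6,j)(1/10)^j(9/10)^{6-j} = 317/20000.

317/20000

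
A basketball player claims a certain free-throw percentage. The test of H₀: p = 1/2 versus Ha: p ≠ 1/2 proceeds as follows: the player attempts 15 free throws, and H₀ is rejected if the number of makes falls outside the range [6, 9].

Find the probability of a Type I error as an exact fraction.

The significance level is the null-hypothesis probability of the rejection region {≤5} ∪ {≥10}.
The two tails are symmetric, so α = 2·(1 + 15 + 105 + 455 + 1365 + 3003)/2^15 = 9888/32768 = 309/1024.

309/1024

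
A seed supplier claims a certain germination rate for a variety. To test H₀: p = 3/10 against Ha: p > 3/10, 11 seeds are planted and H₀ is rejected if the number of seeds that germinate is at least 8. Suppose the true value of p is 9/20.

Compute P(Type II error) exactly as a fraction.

4807868226029/5120000000000

β = P(fail to reject H₀ | Ha true) = P(Y ≤ 7 | p = 9/20), Y ~ Binomial(11, 9/20).
Adding the binomial probabilities P(Y=0)+…+P(Y=7) at p = 9/20 gives 4807868226029/5120000000000.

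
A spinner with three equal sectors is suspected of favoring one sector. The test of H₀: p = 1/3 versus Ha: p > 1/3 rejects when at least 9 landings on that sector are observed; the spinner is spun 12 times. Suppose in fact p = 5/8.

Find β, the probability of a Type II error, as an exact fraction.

β = P(fail to reject H₀ | Ha true) = P(X ≤ 8 | p = 5/8), X ~ Binomial(12, 5/8).
Equivalently, β = 1 − P(X ≥ 9) = 49315179861/68719476736.

49315179861/68719476736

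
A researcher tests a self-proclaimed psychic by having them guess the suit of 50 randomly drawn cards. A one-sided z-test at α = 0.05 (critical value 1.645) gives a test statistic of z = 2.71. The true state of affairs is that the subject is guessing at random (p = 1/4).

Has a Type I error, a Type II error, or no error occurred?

The conventional null hypothesis is that the subject is guessing at random (p = 1/4).
Since z = 2.71 > z* = 1.645, H₀ is rejected.
H₀ is true (actually the subject is guessing at random (p = 1/4)).
Rejecting a true H₀ is a Type I error.

Type I error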